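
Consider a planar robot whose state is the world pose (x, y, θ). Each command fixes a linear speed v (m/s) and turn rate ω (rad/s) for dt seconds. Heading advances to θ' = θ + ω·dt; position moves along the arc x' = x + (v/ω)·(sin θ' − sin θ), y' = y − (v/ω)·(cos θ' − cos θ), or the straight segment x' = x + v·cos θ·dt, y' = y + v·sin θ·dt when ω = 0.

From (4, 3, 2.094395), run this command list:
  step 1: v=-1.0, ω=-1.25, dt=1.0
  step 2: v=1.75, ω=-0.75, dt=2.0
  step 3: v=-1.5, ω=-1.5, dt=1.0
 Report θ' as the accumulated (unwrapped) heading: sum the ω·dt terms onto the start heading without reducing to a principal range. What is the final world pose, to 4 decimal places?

(6.8479, 3.7132, -2.1556)

step 1: θ'=0.8444 (R=0.8000) → pose (3.9052, 2.0687, 0.8444)
step 2: θ'=-0.6556 (R=-2.3333) → pose (7.0721, 2.3685, -0.6556)
step 3: θ'=-2.1556 (R=1.0000) → pose (6.8479, 3.7132, -2.1556)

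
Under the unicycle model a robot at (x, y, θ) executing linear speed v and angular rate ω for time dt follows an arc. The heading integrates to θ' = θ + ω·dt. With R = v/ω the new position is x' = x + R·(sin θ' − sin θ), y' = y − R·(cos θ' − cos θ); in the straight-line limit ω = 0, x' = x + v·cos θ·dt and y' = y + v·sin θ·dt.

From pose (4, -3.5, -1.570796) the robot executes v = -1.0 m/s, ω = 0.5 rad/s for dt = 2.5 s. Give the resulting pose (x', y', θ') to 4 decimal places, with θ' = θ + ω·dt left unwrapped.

θ' = -1.5708 + 0.5·2.5 = -0.3208
R = v/ω = -1.0/0.5 = -2.0000
x' = 4 + -2.0000·(sin -0.3208 − sin -1.5708) = 2.6306
y' = -3.5 − -2.0000·(cos -0.3208 − cos -1.5708) = -1.6020

(2.6306, -1.6020, -0.3208)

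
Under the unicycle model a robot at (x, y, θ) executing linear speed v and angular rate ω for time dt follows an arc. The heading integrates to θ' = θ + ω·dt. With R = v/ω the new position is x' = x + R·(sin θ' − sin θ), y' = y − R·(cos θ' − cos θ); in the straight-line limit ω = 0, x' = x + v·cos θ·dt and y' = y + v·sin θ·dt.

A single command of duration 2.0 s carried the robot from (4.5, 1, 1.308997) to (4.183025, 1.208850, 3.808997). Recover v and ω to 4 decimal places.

v = 0.2500, ω = 1.2500

Δθ = 3.808997 − 1.308997 = 2.500000
ω = Δθ/dt = 2.500000/2.0 = 1.2500
R = Δx/(sin θ' − sin θ) = 0.2000
v = R·ω = 0.2000·1.2500 = 0.2500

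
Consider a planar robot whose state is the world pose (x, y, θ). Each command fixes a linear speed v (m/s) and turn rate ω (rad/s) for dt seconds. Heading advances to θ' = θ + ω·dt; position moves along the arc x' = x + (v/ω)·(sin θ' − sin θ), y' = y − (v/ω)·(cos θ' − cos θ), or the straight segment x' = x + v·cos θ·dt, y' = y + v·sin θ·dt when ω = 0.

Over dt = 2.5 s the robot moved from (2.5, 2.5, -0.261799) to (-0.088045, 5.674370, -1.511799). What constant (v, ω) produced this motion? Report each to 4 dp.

Δθ = -1.511799 − -0.261799 = -1.250000
ω = Δθ/dt = -1.250000/2.5 = -0.5000
R = −Δy/(cos θ' − cos θ) = 3.5000
v = R·ω = 3.5000·-0.5000 = -1.7500

v = -1.7500, ω = -0.5000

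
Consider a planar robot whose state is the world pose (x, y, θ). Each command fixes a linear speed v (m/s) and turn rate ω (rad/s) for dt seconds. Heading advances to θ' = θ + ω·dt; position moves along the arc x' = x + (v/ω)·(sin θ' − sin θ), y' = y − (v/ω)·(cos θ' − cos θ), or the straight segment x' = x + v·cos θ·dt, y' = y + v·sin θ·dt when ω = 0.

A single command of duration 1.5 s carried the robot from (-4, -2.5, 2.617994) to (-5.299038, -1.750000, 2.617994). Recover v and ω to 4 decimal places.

Δθ = 2.617994 − 2.617994 = 0.000000
ω = Δθ/dt = 0.000000/1.5 = 0.0000
ω = 0 → v = (Δx·cos θ + Δy·sin θ)/dt = 1.0000

v = 1.0000, ω = 0.0000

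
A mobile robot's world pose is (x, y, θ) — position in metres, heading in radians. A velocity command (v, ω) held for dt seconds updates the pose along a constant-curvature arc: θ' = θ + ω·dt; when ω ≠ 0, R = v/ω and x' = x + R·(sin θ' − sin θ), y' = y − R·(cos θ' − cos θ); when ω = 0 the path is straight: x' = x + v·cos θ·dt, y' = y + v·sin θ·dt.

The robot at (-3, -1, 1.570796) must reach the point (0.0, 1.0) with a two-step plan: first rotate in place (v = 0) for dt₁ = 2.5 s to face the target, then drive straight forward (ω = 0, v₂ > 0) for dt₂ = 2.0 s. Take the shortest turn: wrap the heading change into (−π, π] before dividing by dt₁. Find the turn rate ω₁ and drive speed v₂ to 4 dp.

heading to target = atan2(1−-1, 0−-3) = 0.5880
Δθ = wrap(0.5880 − 1.5708) = -0.9828; ω₁ = Δθ/dt₁ = -0.3931
distance = √((0−-3)² + (1−-1)²) = 3.6056; v₂ = distance/dt₂ = 1.8028

ω₁ = -0.3931, v₂ = 1.8028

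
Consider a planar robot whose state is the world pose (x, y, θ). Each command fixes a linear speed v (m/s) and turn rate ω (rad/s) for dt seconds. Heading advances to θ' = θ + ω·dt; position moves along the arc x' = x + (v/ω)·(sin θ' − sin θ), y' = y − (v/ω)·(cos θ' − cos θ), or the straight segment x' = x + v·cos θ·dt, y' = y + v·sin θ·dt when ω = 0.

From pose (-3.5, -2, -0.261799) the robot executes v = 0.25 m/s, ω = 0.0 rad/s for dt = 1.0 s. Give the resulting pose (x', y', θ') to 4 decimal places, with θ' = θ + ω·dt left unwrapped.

(-3.2585, -2.0647, -0.2618)

θ' = -0.2618 + 0.0·1.0 = -0.2618
ω = 0 → straight: x' = -3.5 + 0.25·cos(-0.2618)·1.0 = -3.2585
y' = -2 + 0.25·sin(-0.2618)·1.0 = -2.0647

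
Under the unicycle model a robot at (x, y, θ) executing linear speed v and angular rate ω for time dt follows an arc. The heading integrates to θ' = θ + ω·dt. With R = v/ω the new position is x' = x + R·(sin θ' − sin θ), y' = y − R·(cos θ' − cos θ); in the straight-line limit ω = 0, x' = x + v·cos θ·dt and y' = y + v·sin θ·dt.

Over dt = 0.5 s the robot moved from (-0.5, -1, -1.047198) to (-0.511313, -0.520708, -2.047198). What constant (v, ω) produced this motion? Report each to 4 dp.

Δθ = -2.047198 − -1.047198 = -1.000000
ω = Δθ/dt = -1.000000/0.5 = -2.0000
R = −Δy/(cos θ' − cos θ) = 0.5000
v = R·ω = 0.5000·-2.0000 = -1.0000

v = -1.0000, ω = -2.0000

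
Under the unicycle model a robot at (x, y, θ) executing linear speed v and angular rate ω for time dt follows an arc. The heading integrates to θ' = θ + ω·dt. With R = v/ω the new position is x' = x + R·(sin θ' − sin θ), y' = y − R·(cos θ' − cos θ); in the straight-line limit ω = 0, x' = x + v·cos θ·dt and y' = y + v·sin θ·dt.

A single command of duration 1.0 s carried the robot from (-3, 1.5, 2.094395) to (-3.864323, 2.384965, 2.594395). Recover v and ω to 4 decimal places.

Δθ = 2.594395 − 2.094395 = 0.500000
ω = Δθ/dt = 0.500000/1.0 = 0.5000
R = −Δy/(cos θ' − cos θ) = 2.5000
v = R·ω = 2.5000·0.5000 = 1.2500

v = 1.2500, ω = 0.5000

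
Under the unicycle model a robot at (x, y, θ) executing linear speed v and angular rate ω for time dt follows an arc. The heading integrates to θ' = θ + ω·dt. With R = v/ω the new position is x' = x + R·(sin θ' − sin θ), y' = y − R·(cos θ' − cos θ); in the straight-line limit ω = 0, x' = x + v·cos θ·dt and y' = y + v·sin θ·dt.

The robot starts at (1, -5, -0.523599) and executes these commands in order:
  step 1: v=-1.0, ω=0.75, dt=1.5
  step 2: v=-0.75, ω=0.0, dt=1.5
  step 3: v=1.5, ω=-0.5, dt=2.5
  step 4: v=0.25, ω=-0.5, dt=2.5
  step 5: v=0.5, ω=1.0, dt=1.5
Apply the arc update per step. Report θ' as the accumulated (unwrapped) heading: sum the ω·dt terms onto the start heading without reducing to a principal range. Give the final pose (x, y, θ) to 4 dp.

(2.6116, -6.9559, -0.3986)

step 1: θ'=0.6014 (R=-1.3333) → pose (-0.4211, -5.0553, 0.6014)
step 2: θ'=0.6014 (straight) → pose (-1.3487, -5.6918, 0.6014)
step 3: θ'=-0.6486 (R=-3.0000) → pose (2.1609, -5.7747, -0.6486)
step 4: θ'=-1.8986 (R=-0.5000) → pose (2.3323, -6.3341, -1.8986)
step 5: θ'=-0.3986 (R=0.5000) → pose (2.6116, -6.9559, -0.3986)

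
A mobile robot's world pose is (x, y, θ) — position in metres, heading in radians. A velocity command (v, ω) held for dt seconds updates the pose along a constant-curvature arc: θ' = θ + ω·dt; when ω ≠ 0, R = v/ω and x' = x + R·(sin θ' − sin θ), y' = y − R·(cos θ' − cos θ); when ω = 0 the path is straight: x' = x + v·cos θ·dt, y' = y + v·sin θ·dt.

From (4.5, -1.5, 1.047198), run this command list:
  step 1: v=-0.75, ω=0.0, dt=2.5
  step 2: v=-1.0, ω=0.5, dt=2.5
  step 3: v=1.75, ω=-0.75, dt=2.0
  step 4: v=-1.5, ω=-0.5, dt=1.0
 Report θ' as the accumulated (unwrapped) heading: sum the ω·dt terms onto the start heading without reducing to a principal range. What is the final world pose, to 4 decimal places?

(2.6068, -3.0444, 0.2972)

step 1: θ'=1.0472 (straight) → pose (3.5625, -3.1238, 1.0472)
step 2: θ'=2.2972 (R=-2.0000) → pose (3.7994, -5.4522, 2.2972)
step 3: θ'=0.7972 (R=-2.3333) → pose (3.8745, -2.2721, 0.7972)
step 4: θ'=0.2972 (R=3.0000) → pose (2.6068, -3.0444, 0.2972)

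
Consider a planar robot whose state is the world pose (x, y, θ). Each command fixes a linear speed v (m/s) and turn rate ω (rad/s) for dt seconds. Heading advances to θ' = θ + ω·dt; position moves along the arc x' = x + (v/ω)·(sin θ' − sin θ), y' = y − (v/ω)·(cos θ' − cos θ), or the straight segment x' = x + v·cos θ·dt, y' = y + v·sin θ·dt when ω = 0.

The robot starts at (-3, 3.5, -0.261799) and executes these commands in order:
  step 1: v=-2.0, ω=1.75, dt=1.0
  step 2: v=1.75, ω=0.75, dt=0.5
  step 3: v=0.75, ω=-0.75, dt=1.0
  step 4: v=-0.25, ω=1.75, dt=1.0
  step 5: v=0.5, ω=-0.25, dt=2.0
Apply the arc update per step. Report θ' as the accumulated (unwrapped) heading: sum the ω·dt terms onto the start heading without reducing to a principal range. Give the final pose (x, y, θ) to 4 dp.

(-5.2312, 4.3840, 2.3632)

step 1: θ'=1.4882 (R=-1.1429) → pose (-4.4348, 2.4904, 1.4882)
step 2: θ'=1.8632 (R=2.3333) → pose (-4.5258, 3.3555, 1.8632)
step 3: θ'=1.1132 (R=-1.0000) → pose (-4.4654, 4.0855, 1.1132)
step 4: θ'=2.8632 (R=-0.1429) → pose (-4.3765, 3.8850, 2.8632)
step 5: θ'=2.3632 (R=-2.0000) → pose (-5.2312, 4.3840, 2.3632)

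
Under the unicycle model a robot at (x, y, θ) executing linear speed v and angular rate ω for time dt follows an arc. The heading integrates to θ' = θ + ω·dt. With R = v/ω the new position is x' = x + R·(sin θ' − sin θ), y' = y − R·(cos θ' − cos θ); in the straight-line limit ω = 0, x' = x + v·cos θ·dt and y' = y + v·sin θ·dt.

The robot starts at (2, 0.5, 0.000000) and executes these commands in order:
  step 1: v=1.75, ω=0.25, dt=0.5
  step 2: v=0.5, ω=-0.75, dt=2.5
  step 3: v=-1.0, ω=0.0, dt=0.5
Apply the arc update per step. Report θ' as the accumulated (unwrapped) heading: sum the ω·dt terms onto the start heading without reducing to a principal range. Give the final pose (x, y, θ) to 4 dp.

(3.7010, 0.2663, -1.7500)

step 1: θ'=0.1250 (R=7.0000) → pose (2.8727, 0.5546, 0.1250)
step 2: θ'=-1.7500 (R=-0.6667) → pose (3.6118, -0.2257, -1.7500)
step 3: θ'=-1.7500 (straight) → pose (3.7010, 0.2663, -1.7500)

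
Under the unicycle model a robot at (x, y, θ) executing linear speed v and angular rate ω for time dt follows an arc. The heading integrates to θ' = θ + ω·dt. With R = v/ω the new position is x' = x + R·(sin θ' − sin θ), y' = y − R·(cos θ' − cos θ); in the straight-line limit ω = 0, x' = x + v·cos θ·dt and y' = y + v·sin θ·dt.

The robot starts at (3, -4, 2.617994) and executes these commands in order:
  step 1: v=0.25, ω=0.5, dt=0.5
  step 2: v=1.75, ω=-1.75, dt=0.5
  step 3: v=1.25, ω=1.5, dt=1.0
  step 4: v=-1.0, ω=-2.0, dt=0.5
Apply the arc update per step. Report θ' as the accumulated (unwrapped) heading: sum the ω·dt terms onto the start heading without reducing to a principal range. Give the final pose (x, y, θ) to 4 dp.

(1.6702, -3.0286, 2.4930)

step 1: θ'=2.8680 (R=0.5000) → pose (2.8851, -3.9516, 2.8680)
step 2: θ'=1.9930 (R=-1.0000) → pose (2.2431, -3.3986, 1.9930)
step 3: θ'=3.4930 (R=0.8333) → pose (1.1961, -2.9576, 3.4930)
step 4: θ'=2.4930 (R=0.5000) → pose (1.6702, -3.0286, 2.4930)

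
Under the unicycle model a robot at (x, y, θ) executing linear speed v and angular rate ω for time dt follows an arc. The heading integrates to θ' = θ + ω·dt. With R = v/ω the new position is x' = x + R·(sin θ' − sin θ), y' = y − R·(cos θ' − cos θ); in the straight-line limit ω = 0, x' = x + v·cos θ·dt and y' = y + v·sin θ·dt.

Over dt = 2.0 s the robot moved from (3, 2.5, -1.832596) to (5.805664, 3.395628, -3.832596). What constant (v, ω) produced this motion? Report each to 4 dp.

v = -1.7500, ω = -1.0000

Δθ = -3.832596 − -1.832596 = -2.000000
ω = Δθ/dt = -2.000000/2.0 = -1.0000
R = Δx/(sin θ' − sin θ) = 1.7500
v = R·ω = 1.7500·-1.0000 = -1.7500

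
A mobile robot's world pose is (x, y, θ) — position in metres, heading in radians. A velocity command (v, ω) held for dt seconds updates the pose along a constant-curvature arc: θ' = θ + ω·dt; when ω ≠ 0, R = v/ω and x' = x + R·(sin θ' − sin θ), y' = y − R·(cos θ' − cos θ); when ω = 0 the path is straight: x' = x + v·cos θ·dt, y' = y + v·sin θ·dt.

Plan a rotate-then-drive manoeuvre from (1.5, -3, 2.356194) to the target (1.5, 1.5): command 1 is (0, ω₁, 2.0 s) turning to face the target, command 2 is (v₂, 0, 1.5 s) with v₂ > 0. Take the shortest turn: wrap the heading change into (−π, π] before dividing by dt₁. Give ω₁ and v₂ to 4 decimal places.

ω₁ = -0.3927, v₂ = 3.0000

heading to target = atan2(1.5−-3, 1.5−1.5) = 1.5708
Δθ = wrap(1.5708 − 2.3562) = -0.7854; ω₁ = Δθ/dt₁ = -0.3927
distance = √((1.5−1.5)² + (1.5−-3)²) = 4.5000; v₂ = distance/dt₂ = 3.0000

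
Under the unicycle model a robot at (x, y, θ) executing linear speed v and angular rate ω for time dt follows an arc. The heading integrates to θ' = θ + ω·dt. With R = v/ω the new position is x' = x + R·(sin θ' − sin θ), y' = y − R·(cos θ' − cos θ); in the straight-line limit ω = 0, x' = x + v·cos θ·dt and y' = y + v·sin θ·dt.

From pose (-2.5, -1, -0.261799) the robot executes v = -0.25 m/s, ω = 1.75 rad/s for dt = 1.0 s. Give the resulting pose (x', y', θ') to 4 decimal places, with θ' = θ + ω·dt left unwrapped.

θ' = -0.2618 + 1.75·1.0 = 1.4882
R = v/ω = -0.25/1.75 = -0.1429
x' = -2.5 + -0.1429·(sin 1.4882 − sin -0.2618) = -2.6793
y' = -1 − -0.1429·(cos 1.4882 − cos -0.2618) = -1.1262

(-2.6793, -1.1262, 1.4882)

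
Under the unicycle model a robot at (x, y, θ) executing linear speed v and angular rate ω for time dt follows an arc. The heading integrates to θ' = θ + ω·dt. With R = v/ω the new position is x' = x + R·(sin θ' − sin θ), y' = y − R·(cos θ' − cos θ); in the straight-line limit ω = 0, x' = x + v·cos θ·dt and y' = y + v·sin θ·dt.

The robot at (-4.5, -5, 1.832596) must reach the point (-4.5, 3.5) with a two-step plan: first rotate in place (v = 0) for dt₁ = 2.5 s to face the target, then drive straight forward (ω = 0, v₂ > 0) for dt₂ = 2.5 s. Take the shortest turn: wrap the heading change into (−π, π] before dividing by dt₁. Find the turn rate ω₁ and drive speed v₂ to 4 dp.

heading to target = atan2(3.5−-5, -4.5−-4.5) = 1.5708
Δθ = wrap(1.5708 − 1.8326) = -0.2618; ω₁ = Δθ/dt₁ = -0.1047
distance = √((-4.5−-4.5)² + (3.5−-5)²) = 8.5000; v₂ = distance/dt₂ = 3.4000

ω₁ = -0.1047, v₂ = 3.4000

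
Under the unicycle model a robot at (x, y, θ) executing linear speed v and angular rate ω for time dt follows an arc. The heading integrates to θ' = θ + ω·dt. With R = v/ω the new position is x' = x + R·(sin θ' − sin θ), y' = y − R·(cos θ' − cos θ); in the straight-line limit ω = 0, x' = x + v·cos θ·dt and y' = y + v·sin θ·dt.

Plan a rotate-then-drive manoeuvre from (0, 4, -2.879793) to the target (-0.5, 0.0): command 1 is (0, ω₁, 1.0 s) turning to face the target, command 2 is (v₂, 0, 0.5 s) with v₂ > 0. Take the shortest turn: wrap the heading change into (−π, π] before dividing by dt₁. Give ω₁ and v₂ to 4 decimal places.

ω₁ = 1.1846, v₂ = 8.0623

heading to target = atan2(0−4, -0.5−0) = -1.6952
Δθ = wrap(-1.6952 − -2.8798) = 1.1846; ω₁ = Δθ/dt₁ = 1.1846
distance = √((-0.5−0)² + (0−4)²) = 4.0311; v₂ = distance/dt₂ = 8.0623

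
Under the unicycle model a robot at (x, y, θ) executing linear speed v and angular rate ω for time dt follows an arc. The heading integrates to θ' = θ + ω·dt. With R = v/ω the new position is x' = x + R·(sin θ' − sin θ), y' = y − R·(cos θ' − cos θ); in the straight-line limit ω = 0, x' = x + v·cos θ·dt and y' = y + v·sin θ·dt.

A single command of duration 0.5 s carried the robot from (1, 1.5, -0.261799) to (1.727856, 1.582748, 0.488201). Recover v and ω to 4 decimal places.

v = 1.5000, ω = 1.5000

Δθ = 0.488201 − -0.261799 = 0.750000
ω = Δθ/dt = 0.750000/0.5 = 1.5000
R = Δx/(sin θ' − sin θ) = 1.0000
v = R·ω = 1.0000·1.5000 = 1.5000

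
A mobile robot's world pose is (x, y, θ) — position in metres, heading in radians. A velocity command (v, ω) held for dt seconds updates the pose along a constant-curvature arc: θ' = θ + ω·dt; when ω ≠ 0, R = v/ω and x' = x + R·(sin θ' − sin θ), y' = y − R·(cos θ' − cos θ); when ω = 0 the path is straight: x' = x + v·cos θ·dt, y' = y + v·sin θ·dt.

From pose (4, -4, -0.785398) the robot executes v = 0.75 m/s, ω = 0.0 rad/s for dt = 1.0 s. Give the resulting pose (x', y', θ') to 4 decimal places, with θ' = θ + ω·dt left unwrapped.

θ' = -0.7854 + 0.0·1.0 = -0.7854
ω = 0 → straight: x' = 4 + 0.75·cos(-0.7854)·1.0 = 4.5303
y' = -4 + 0.75·sin(-0.7854)·1.0 = -4.5303

(4.5303, -4.5303, -0.7854)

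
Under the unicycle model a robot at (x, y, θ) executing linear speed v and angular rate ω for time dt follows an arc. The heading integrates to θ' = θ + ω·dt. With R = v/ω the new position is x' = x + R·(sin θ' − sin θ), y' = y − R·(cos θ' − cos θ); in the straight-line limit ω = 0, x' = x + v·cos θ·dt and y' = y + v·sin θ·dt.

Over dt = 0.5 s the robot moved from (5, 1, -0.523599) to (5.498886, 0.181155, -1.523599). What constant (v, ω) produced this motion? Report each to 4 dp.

Δθ = -1.523599 − -0.523599 = -1.000000
ω = Δθ/dt = -1.000000/0.5 = -2.0000
R = −Δy/(cos θ' − cos θ) = -1.0000
v = R·ω = -1.0000·-2.0000 = 2.0000

v = 2.0000, ω = -2.0000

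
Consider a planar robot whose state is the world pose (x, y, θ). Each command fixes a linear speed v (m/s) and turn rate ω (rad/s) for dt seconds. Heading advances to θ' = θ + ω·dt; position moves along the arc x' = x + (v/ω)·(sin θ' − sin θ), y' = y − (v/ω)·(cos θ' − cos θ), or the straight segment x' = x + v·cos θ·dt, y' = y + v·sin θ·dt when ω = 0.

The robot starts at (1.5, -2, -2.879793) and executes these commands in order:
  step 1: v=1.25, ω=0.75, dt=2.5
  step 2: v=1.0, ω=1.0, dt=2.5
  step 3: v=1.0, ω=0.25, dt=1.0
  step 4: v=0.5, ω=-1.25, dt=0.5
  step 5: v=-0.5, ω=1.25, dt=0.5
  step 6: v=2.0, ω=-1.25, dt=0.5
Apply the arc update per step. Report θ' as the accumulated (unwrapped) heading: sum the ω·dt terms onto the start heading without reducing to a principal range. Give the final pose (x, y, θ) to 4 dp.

(2.4520, -2.0723, 1.1202)

step 1: θ'=-1.0048 (R=1.6667) → pose (0.5246, -4.5036, -1.0048)
step 2: θ'=1.4952 (R=1.0000) → pose (2.3658, -4.0429, 1.4952)
step 3: θ'=1.7452 (R=4.0000) → pose (2.3165, -3.0467, 1.7452)
step 4: θ'=1.1202 (R=-0.4000) → pose (2.3504, -2.8031, 1.1202)
step 5: θ'=1.7452 (R=-0.4000) → pose (2.3165, -3.0467, 1.7452)
step 6: θ'=1.1202 (R=-1.6000) → pose (2.4520, -2.0723, 1.1202)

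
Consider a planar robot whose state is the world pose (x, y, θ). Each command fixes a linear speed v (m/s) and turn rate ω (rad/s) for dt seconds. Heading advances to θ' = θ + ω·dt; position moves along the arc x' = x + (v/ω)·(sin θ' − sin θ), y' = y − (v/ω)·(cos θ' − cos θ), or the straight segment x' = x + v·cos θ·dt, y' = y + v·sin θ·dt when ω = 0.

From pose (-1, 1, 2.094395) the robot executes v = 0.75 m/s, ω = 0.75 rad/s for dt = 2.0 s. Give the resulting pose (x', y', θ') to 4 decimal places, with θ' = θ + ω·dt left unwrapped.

(-2.3035, 1.3992, 3.5944)

θ' = 2.0944 + 0.75·2.0 = 3.5944
R = v/ω = 0.75/0.75 = 1.0000
x' = -1 + 1.0000·(sin 3.5944 − sin 2.0944) = -2.3035
y' = 1 − 1.0000·(cos 3.5944 − cos 2.0944) = 1.3992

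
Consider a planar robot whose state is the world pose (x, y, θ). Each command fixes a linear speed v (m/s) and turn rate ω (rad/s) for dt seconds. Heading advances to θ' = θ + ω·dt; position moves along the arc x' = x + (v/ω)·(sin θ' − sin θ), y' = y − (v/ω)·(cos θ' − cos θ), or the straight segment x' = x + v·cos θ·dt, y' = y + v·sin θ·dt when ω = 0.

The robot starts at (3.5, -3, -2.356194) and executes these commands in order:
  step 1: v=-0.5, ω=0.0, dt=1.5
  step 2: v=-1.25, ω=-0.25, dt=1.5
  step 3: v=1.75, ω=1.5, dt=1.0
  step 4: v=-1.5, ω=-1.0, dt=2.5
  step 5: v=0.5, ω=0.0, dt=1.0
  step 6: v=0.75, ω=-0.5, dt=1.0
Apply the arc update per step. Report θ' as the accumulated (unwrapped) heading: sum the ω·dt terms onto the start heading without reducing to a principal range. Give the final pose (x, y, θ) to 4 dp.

step 1: θ'=-2.3562 (straight) → pose (4.0303, -2.4697, -2.3562)
step 2: θ'=-2.7312 (R=5.0000) → pose (5.5710, -1.4204, -2.7312)
step 3: θ'=-1.2312 (R=1.1667) → pose (4.9364, -2.8788, -1.2312)
step 4: θ'=-3.7312 (R=1.5000) → pose (7.1848, -1.1324, -3.7312)
step 5: θ'=-3.7312 (straight) → pose (6.7692, -0.8544, -3.7312)
step 6: θ'=-4.2312 (R=-1.5000) → pose (6.2736, -0.3019, -4.2312)

(6.2736, -0.3019, -4.2312)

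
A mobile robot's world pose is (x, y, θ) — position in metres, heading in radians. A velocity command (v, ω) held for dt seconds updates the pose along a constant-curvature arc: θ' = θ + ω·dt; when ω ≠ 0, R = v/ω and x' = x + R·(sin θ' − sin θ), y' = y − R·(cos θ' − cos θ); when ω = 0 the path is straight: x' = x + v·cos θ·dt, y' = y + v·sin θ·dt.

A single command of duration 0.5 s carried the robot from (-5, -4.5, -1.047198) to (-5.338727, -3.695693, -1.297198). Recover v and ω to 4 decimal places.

Δθ = -1.297198 − -1.047198 = -0.250000
ω = Δθ/dt = -0.250000/0.5 = -0.5000
R = −Δy/(cos θ' − cos θ) = 3.5000
v = R·ω = 3.5000·-0.5000 = -1.7500

v = -1.7500, ω = -0.5000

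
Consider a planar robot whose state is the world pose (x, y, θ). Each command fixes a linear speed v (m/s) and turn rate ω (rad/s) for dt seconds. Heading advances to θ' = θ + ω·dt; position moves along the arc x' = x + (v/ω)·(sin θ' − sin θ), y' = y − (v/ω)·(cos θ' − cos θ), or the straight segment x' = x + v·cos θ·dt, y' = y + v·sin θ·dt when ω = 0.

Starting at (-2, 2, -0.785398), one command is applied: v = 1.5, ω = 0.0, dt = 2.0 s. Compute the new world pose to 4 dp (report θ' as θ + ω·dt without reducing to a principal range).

θ' = -0.7854 + 0.0·2.0 = -0.7854
ω = 0 → straight: x' = -2 + 1.5·cos(-0.7854)·2.0 = 0.1213
y' = 2 + 1.5·sin(-0.7854)·2.0 = -0.1213

(0.1213, -0.1213, -0.7854)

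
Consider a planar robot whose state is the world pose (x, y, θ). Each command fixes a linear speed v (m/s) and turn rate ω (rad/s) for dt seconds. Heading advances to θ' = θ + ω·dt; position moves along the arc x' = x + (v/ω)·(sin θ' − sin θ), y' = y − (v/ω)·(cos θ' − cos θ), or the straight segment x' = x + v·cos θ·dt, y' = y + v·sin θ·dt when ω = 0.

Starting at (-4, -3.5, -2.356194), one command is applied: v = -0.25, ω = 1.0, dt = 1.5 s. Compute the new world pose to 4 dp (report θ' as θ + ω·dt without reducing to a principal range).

(-3.9879, -3.1594, -0.8562)

θ' = -2.3562 + 1.0·1.5 = -0.8562
R = v/ω = -0.25/1.0 = -0.2500
x' = -4 + -0.2500·(sin -0.8562 − sin -2.3562) = -3.9879
y' = -3.5 − -0.2500·(cos -0.8562 − cos -2.3562) = -3.1594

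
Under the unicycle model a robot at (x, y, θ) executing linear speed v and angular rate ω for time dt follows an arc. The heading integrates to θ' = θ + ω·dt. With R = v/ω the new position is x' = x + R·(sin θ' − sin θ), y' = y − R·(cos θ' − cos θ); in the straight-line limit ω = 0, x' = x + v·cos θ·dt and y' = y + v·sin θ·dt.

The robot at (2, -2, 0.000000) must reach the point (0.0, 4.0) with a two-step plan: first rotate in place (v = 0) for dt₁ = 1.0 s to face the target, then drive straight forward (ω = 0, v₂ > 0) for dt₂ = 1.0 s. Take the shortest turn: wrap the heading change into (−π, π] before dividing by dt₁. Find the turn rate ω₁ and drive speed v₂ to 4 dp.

ω₁ = 1.8925, v₂ = 6.3246

heading to target = atan2(4−-2, 0−2) = 1.8925
Δθ = wrap(1.8925 − 0.0000) = 1.8925; ω₁ = Δθ/dt₁ = 1.8925
distance = √((0−2)² + (4−-2)²) = 6.3246; v₂ = distance/dt₂ = 6.3246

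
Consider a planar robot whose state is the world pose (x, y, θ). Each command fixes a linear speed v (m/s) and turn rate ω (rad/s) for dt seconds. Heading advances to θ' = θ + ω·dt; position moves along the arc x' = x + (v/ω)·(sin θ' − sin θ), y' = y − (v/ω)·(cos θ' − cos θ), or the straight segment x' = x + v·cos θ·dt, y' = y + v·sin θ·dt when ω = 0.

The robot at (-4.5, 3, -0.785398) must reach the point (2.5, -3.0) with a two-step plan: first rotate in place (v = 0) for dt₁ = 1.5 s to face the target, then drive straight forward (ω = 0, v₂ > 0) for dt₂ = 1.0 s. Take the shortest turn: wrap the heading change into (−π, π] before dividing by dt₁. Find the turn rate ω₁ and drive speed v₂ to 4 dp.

heading to target = atan2(-3−3, 2.5−-4.5) = -0.7086
Δθ = wrap(-0.7086 − -0.7854) = 0.0768; ω₁ = Δθ/dt₁ = 0.0512
distance = √((2.5−-4.5)² + (-3−3)²) = 9.2195; v₂ = distance/dt₂ = 9.2195

ω₁ = 0.0512, v₂ = 9.2195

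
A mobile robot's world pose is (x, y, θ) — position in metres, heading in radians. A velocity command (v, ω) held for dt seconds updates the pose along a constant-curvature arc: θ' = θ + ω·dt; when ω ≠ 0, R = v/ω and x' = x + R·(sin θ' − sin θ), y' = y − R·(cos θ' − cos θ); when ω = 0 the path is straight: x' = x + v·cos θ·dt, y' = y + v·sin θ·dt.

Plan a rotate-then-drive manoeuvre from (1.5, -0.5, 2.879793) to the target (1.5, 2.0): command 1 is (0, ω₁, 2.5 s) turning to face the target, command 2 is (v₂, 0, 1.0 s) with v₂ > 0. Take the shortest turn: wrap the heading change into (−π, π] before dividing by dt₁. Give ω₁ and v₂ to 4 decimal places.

heading to target = atan2(2−-0.5, 1.5−1.5) = 1.5708
Δθ = wrap(1.5708 − 2.8798) = -1.3090; ω₁ = Δθ/dt₁ = -0.5236
distance = √((1.5−1.5)² + (2−-0.5)²) = 2.5000; v₂ = distance/dt₂ = 2.5000

ω₁ = -0.5236, v₂ = 2.5000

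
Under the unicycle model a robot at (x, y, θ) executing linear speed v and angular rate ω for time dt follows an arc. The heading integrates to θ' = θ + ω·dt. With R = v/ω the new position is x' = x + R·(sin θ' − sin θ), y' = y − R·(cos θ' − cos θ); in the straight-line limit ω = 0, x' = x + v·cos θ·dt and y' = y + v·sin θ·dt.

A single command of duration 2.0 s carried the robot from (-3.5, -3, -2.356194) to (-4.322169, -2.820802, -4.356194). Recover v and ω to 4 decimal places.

v = 0.5000, ω = -1.0000

Δθ = -4.356194 − -2.356194 = -2.000000
ω = Δθ/dt = -2.000000/2.0 = -1.0000
R = Δx/(sin θ' − sin θ) = -0.5000
v = R·ω = -0.5000·-1.0000 = 0.5000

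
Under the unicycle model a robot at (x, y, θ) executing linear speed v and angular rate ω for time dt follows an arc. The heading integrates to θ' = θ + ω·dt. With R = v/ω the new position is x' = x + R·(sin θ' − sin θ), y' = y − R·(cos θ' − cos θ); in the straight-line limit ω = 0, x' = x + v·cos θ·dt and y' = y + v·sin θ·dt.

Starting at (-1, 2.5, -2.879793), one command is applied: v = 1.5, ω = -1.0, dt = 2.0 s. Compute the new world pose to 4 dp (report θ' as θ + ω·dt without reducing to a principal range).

θ' = -2.8798 + -1.0·2.0 = -4.8798
R = v/ω = 1.5/-1.0 = -1.5000
x' = -1 + -1.5000·(sin -4.8798 − sin -2.8798) = -2.8673
y' = 2.5 − -1.5000·(cos -4.8798 − cos -2.8798) = 4.1988

(-2.8673, 4.1988, -4.8798)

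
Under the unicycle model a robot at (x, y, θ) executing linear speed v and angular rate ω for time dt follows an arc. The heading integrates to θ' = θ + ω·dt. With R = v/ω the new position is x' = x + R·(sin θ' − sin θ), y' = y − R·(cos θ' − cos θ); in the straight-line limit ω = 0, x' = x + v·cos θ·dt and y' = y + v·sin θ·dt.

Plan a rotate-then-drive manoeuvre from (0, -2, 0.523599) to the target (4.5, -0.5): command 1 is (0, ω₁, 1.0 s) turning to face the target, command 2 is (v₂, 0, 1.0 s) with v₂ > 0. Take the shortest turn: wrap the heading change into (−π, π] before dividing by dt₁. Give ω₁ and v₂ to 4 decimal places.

heading to target = atan2(-0.5−-2, 4.5−0) = 0.3218
Δθ = wrap(0.3218 − 0.5236) = -0.2018; ω₁ = Δθ/dt₁ = -0.2018
distance = √((4.5−0)² + (-0.5−-2)²) = 4.7434; v₂ = distance/dt₂ = 4.7434

ω₁ = -0.2018, v₂ = 4.7434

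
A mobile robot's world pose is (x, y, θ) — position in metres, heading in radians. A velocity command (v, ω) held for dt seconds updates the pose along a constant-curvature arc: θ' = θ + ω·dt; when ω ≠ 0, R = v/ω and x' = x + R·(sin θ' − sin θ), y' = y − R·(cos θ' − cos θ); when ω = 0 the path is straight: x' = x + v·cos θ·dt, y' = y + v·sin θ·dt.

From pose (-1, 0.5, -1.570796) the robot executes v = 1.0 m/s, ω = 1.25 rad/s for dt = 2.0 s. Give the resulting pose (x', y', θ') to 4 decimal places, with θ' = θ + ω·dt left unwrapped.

(0.4409, 0.0212, 0.9292)

θ' = -1.5708 + 1.25·2.0 = 0.9292
R = v/ω = 1.0/1.25 = 0.8000
x' = -1 + 0.8000·(sin 0.9292 − sin -1.5708) = 0.4409
y' = 0.5 − 0.8000·(cos 0.9292 − cos -1.5708) = 0.0212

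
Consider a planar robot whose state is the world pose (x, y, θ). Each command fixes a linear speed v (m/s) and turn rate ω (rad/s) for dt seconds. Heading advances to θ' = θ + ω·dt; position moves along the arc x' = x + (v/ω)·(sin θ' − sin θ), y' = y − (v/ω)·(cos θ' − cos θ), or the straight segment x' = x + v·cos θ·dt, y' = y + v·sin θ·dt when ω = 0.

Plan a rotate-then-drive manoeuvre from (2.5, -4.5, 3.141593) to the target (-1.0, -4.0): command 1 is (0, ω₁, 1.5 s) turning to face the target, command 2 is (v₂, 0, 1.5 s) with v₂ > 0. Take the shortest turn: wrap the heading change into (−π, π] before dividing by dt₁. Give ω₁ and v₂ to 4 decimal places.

heading to target = atan2(-4−-4.5, -1−2.5) = 2.9997
Δθ = wrap(2.9997 − 3.1416) = -0.1419; ω₁ = Δθ/dt₁ = -0.0946
distance = √((-1−2.5)² + (-4−-4.5)²) = 3.5355; v₂ = distance/dt₂ = 2.3570

ω₁ = -0.0946, v₂ = 2.3570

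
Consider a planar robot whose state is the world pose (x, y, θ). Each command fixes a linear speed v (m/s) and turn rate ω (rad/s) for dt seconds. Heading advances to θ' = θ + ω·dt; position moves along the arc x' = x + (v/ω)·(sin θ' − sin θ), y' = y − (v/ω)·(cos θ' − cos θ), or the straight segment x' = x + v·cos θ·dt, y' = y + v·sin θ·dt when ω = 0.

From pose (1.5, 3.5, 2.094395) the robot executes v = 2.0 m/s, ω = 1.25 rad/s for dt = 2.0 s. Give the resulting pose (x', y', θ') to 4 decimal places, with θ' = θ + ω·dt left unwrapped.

θ' = 2.0944 + 1.25·2.0 = 4.5944
R = v/ω = 2.0/1.25 = 1.6000
x' = 1.5 + 1.6000·(sin 4.5944 − sin 2.0944) = -1.4745
y' = 3.5 − 1.6000·(cos 4.5944 − cos 2.0944) = 2.8884

(-1.4745, 2.8884, 4.5944)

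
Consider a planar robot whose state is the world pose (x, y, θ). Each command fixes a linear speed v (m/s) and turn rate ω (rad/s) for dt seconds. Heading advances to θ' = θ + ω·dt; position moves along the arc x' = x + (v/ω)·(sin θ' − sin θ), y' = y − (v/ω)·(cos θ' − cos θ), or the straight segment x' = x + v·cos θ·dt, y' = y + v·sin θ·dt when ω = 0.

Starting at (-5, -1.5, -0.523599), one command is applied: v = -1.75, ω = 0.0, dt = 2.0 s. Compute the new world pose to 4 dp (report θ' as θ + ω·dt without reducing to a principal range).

θ' = -0.5236 + 0.0·2.0 = -0.5236
ω = 0 → straight: x' = -5 + -1.75·cos(-0.5236)·2.0 = -8.0311
y' = -1.5 + -1.75·sin(-0.5236)·2.0 = 0.2500

(-8.0311, 0.2500, -0.5236)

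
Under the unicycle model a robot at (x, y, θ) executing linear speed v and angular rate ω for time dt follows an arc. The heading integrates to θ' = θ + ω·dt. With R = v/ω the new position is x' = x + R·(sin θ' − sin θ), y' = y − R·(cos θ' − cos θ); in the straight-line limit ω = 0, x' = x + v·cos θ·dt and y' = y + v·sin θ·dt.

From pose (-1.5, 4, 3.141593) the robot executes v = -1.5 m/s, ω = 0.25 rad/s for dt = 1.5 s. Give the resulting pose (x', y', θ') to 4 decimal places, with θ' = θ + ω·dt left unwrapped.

θ' = 3.1416 + 0.25·1.5 = 3.5166
R = v/ω = -1.5/0.25 = -6.0000
x' = -1.5 + -6.0000·(sin 3.5166 − sin 3.1416) = 0.6976
y' = 4 − -6.0000·(cos 3.5166 − cos 3.1416) = 4.4170

(0.6976, 4.4170, 3.5166)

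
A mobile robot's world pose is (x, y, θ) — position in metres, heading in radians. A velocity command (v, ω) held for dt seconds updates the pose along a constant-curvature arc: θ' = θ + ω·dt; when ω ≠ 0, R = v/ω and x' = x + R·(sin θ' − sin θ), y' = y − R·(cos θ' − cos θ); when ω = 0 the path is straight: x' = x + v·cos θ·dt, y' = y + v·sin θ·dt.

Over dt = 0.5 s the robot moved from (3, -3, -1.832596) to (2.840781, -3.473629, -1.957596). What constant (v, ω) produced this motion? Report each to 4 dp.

Δθ = -1.957596 − -1.832596 = -0.125000
ω = Δθ/dt = -0.125000/0.5 = -0.2500
R = −Δy/(cos θ' − cos θ) = -4.0000
v = R·ω = -4.0000·-0.2500 = 1.0000

v = 1.0000, ω = -0.2500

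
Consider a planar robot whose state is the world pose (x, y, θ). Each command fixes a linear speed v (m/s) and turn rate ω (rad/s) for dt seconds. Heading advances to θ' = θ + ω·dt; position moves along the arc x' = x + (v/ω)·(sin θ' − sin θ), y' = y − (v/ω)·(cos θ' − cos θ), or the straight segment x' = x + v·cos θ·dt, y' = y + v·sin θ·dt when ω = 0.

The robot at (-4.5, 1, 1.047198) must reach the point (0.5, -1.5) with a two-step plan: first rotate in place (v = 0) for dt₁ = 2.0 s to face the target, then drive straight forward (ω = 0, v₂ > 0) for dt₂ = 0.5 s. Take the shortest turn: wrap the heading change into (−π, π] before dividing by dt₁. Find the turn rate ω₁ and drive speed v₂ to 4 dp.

heading to target = atan2(-1.5−1, 0.5−-4.5) = -0.4636
Δθ = wrap(-0.4636 − 1.0472) = -1.5108; ω₁ = Δθ/dt₁ = -0.7554
distance = √((0.5−-4.5)² + (-1.5−1)²) = 5.5902; v₂ = distance/dt₂ = 11.1803

ω₁ = -0.7554, v₂ = 11.1803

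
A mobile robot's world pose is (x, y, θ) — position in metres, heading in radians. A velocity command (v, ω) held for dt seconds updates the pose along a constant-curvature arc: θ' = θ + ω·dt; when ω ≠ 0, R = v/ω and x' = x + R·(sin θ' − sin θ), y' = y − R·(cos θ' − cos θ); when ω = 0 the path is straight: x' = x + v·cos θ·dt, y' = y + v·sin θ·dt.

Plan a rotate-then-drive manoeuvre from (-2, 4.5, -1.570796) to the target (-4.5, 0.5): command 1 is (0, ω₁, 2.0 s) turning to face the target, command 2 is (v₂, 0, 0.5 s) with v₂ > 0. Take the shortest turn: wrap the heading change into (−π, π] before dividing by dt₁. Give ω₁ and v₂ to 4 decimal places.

heading to target = atan2(0.5−4.5, -4.5−-2) = -2.1294
Δθ = wrap(-2.1294 − -1.5708) = -0.5586; ω₁ = Δθ/dt₁ = -0.2793
distance = √((-4.5−-2)² + (0.5−4.5)²) = 4.7170; v₂ = distance/dt₂ = 9.4340

ω₁ = -0.2793, v₂ = 9.4340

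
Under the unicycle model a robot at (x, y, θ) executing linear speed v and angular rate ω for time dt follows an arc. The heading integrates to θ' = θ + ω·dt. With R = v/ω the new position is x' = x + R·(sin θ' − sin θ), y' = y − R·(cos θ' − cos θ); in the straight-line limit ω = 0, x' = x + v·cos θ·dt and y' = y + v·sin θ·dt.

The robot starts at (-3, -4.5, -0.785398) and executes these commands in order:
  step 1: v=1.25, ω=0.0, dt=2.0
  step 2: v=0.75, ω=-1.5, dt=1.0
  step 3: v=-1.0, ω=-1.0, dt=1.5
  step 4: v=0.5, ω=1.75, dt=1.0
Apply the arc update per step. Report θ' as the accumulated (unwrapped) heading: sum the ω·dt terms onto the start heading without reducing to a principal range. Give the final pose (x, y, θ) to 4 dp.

(-0.2794, -6.9050, -2.0354)

step 1: θ'=-0.7854 (straight) → pose (-1.2322, -6.2678, -0.7854)
step 2: θ'=-2.2854 (R=-0.5000) → pose (-1.2081, -6.9490, -2.2854)
step 3: θ'=-3.7854 (R=1.0000) → pose (0.1475, -6.8045, -3.7854)
step 4: θ'=-2.0354 (R=0.2857) → pose (-0.2794, -6.9050, -2.0354)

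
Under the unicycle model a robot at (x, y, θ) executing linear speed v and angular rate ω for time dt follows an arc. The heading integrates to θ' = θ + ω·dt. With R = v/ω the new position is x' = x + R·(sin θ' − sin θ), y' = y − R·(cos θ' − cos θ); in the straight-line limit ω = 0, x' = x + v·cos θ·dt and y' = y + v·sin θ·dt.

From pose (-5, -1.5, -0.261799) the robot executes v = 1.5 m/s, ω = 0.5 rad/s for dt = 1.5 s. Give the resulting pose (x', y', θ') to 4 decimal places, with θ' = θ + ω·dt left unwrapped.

θ' = -0.2618 + 0.5·1.5 = 0.4882
R = v/ω = 1.5/0.5 = 3.0000
x' = -5 + 3.0000·(sin 0.4882 − sin -0.2618) = -2.8164
y' = -1.5 − 3.0000·(cos 0.4882 − cos -0.2618) = -1.2518

(-2.8164, -1.2518, 0.4882)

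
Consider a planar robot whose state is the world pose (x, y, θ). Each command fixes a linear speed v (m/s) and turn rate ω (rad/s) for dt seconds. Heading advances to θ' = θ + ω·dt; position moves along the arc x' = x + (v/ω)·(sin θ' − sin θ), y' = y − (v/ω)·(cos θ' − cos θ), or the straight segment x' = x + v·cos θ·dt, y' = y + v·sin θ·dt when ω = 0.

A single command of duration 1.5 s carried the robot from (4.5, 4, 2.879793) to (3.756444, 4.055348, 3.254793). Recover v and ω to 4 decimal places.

Δθ = 3.254793 − 2.879793 = 0.375000
ω = Δθ/dt = 0.375000/1.5 = 0.2500
R = Δx/(sin θ' − sin θ) = 2.0000
v = R·ω = 2.0000·0.2500 = 0.5000

v = 0.5000, ω = 0.2500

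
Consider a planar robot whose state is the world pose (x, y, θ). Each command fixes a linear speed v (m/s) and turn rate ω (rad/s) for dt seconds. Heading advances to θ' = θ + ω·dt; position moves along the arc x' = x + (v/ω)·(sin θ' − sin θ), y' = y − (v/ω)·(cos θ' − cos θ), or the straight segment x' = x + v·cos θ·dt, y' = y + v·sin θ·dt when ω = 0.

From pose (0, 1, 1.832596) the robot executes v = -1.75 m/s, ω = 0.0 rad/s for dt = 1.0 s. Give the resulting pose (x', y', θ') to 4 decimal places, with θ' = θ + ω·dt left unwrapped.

(0.4529, -0.6904, 1.8326)

θ' = 1.8326 + 0.0·1.0 = 1.8326
ω = 0 → straight: x' = 0 + -1.75·cos(1.8326)·1.0 = 0.4529
y' = 1 + -1.75·sin(1.8326)·1.0 = -0.6904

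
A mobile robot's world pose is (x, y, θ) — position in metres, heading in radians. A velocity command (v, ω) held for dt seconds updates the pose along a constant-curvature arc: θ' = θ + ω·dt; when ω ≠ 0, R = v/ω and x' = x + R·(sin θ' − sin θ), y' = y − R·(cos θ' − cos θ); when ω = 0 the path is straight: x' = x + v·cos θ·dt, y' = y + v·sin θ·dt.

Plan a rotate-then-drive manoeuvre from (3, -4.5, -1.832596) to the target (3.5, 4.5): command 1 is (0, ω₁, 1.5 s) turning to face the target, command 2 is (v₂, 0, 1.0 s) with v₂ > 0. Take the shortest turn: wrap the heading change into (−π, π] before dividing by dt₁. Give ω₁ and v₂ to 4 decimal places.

heading to target = atan2(4.5−-4.5, 3.5−3) = 1.5153
Δθ = wrap(1.5153 − -1.8326) = -2.9353; ω₁ = Δθ/dt₁ = -1.9569
distance = √((3.5−3)² + (4.5−-4.5)²) = 9.0139; v₂ = distance/dt₂ = 9.0139

ω₁ = -1.9569, v₂ = 9.0139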